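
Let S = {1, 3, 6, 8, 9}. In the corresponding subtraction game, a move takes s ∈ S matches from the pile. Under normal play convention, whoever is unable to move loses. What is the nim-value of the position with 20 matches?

2

G(0) = 0
G(1) = mex{0} = 1
G(2) = mex{1} = 0
G(3) = mex{0,0} = 1
G(4) = mex{1,1} = 0
G(5) = mex{0,0} = 1
G(6) = mex{1,1,0} = 2
G(7) = mex{2,0,1} = 3
G(8) = mex{3,1,0,0} = 2
G(9) = mex{2,2,1,1,0} = 3
G(10) = mex{3,3,0,0,1} = 2
G(11) = mex{2,2,1,1,0} = 3
G(12) = mex{3,3,2,0,1} = 4
G(13) = mex{4,2,3,1,0} = 5
G(14) = mex{5,3,2,2,1} = 0
G(15) = mex{0,4,3,3,2} = 1
G(16) = mex{1,5,2,2,3} = 0
G(17) = mex{0,0,3,3,2} = 1
G(18) = mex{1,1,4,2,3} = 0
G(19) = mex{0,0,5,3,2} = 1
G(20) = mex{1,1,0,4,3} = 2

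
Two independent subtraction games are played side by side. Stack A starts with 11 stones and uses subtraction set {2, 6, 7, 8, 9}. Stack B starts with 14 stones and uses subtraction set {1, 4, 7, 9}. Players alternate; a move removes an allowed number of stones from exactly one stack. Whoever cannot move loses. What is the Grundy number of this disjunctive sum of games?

Stack A, S = {2, 6, 7, 8, 9}:
G(0) = 0
G(1) = mex{} = 0
G(2) = mex{0} = 1
G(3) = mex{0} = 1
G(4) = mex{1} = 0
G(5) = mex{1} = 0
G(6) = mex{0,0} = 1
G(7) = mex{0,0,0} = 1
G(8) = mex{1,1,0,0} = 2
G(9) = mex{1,1,1,0,0} = 2
G(10) = mex{2,0,1,1,0} = 3
G(11) = mex{2,0,0,1,1} = 3
G_A(11) = 3.
Stack B, S = {1, 4, 7, 9}:
n :  0  1  2  3  4  5  6  7  8  9 10 11 12 13 14
G :  0  1  0  1  2  0  1  2  0  1  0  1  2  0  1
G_B(14) = 1.
Combined Grundy value = 3 ⊕ 1 = 2.

2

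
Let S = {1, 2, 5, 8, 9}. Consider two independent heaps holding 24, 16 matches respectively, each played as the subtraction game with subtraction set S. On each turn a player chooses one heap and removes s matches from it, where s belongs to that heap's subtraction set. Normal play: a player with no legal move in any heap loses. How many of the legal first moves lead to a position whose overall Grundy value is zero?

5

All heaps use S = {1, 2, 5, 8, 9}:
n :  0  1  2  3  4  5  6  7  8  9 10 11 12 13 14 15 16 17 18 19 20 21 22 23 24
G :  0  1  2  0  1  2  0  1  2  3  0  1  2  0  1  2  0  1  2  3  0  1  2  0  1
Heap A: G(24) = 1.
Heap B: G(16) = 0.
Combined Grundy value = 1 ⊕ 0 = 1.
A winning move leaves total XOR = 0, i.e. changes one component's Grundy value g to g ⊕ X where X is the current total.
Heap A: need g' = 1⊕1 = 0. Options: 24−1→G=0, 24−2→G=2, 24−5→G=3, 24−8→G=0, 24−9→G=2. Hits: 2.
Heap B: need g' = 0⊕1 = 1. Options: 16−1→G=2, 16−2→G=1, 16−5→G=1, 16−8→G=2, 16−9→G=1. Hits: 3.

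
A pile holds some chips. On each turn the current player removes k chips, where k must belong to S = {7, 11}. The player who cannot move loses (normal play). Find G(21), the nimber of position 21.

n :  0  1  2  3  4  5  6  7  8  9 10 11 12 13 14 15 16 17 18 19 20 21
G :  0  0  0  0  0  0  0  1  1  1  1  1  1  1  2  2  2  2  0  0  0  0

0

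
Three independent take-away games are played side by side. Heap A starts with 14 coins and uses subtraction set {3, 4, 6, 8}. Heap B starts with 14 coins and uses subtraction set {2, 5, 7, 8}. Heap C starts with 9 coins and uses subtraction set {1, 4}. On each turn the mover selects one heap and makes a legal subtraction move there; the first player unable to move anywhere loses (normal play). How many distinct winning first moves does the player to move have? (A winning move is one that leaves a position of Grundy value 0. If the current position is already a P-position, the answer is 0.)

Heap A, S = {3, 4, 6, 8}:
n :  0  1  2  3  4  5  6  7  8  9 10 11 12 13 14
G :  0  0  0  1  1  1  2  2  2  3  3  0  0  0  1
G_A(14) = 1.
Heap B, S = {2, 5, 7, 8}:
n :  0  1  2  3  4  5  6  7  8  9 10 11 12 13 14
G :  0  0  1  1  0  2  1  3  2  2  0  3  1  0  0
G_B(14) = 0.
Heap C, S = {1, 4}:
G(0) = 0
G(1) = mex{0} = 1
G(2) = mex{1} = 0
G(3) = mex{0} = 1
G(4) = mex{1,0} = 2
G(5) = mex{2,1} = 0
G(6) = mex{0,0} = 1
G(7) = mex{1,1} = 0
G(8) = mex{0,2} = 1
G(9) = mex{1,0} = 2
G_C(9) = 2.
Combined Grundy value = 1 ⊕ 0 ⊕ 2 = 3.
A winning move leaves total XOR = 0, i.e. changes one component's Grundy value g to g ⊕ X where X is the current total.
Heap A: need g' = 1⊕3 = 2. Options: 14−3→G=0, 14−4→G=3, 14−6→G=2, 14−8→G=2. Hits: 2.
Heap B: need g' = 0⊕3 = 3. Options: 14−2→G=1, 14−5→G=2, 14−7→G=3, 14−8→G=1. Hits: 1.
Heap C: need g' = 2⊕3 = 1. Options: 9−1→G=1, 9−4→G=0. Hits: 1.

4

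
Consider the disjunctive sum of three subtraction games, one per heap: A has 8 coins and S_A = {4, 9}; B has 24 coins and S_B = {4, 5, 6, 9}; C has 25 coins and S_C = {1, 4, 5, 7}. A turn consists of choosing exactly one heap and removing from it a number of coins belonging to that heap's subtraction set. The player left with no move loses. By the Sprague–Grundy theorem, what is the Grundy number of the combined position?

3

Heap A, S = {4, 9}:
n : 0 1 2 3 4 5 6 7 8
G : 0 0 0 0 1 1 1 1 0
G_A(8) = 0.
Heap B, S = {4, 5, 6, 9}:
n :  0  1  2  3  4  5  6  7  8  9 10 11 12 13 14 15 16 17 18 19 20 21 22 23 24
G :  0  0  0  0  1  1  1  1  2  2  2  2  3  0  0  0  0  1  1  1  1  2  2  2  2
G_B(24) = 2.
Heap C, S = {1, 4, 5, 7}:
G(0) = 0
G(1) = mex{0} = 1
G(2) = mex{1} = 0
G(3) = mex{0} = 1
G(4) = mex{1,0} = 2
G(5) = mex{2,1,0} = 3
G(6) = mex{3,0,1} = 2
G(7) = mex{2,1,0,0} = 3
G(8) = mex{3,2,1,1} = 0
G(9) = mex{0,3,2,0} = 1
G(10) = mex{1,2,3,1} = 0
G(11) = mex{0,3,2,2} = 1
G(12) = mex{1,0,3,3} = 2
G(13) = mex{2,1,0,2} = 3
G(14) = mex{3,0,1,3} = 2
G(15) = mex{2,1,0,0} = 3
G(16) = mex{3,2,1,1} = 0
G(17) = mex{0,3,2,0} = 1
G(18) = mex{1,2,3,1} = 0
G(19) = mex{0,3,2,2} = 1
G(20) = mex{1,0,3,3} = 2
G(21) = mex{2,1,0,2} = 3
G(22) = mex{3,0,1,3} = 2
G(23) = mex{2,1,0,0} = 3
G(24) = mex{3,2,1,1} = 0
G(25) = mex{0,3,2,0} = 1
G_C(25) = 1.
Combined Grundy value = 0 ⊕ 2 ⊕ 1 = 3.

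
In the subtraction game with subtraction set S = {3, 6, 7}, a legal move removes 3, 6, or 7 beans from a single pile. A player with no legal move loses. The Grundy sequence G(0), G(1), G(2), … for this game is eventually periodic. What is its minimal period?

G(0) = 0
G(1) = mex{} = 0
G(2) = mex{} = 0
G(3) = mex{0} = 1
G(4) = mex{0} = 1
G(5) = mex{0} = 1
G(6) = mex{1,0} = 2
G(7) = mex{1,0,0} = 2
G(8) = mex{1,0,0} = 2
G(9) = mex{2,1,0} = 3
G(10) = mex{2,1,1} = 0
G(11) = mex{2,1,1} = 0
G(12) = mex{3,2,1} = 0
G(13) = mex{0,2,2} = 1
G(14) = mex{0,2,2} = 1
G(15) = mex{0,3,2} = 1
G(16) = mex{1,0,3} = 2
G(17) = mex{1,0,0} = 2
G(18) = mex{1,0,0} = 2
G(19) = mex{2,1,0} = 3
G(20) = mex{2,1,1} = 0
G(21) = mex{2,1,1} = 0
G(n+10) = G(n) holds for n = 0,…,6 (a full window of length max(S) = 7), so the sequence is purely periodic with period 10.

10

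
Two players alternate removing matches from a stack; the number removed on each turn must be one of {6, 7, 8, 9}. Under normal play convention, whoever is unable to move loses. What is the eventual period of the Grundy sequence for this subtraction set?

G(0) = 0
G(1) = mex{} = 0
G(2) = mex{} = 0
G(3) = mex{} = 0
G(4) = mex{} = 0
G(5) = mex{} = 0
G(6) = mex{0} = 1
G(7) = mex{0,0} = 1
G(8) = mex{0,0,0} = 1
G(9) = mex{0,0,0,0} = 1
G(10) = mex{0,0,0,0} = 1
G(11) = mex{0,0,0,0} = 1
G(12) = mex{1,0,0,0} = 2
G(13) = mex{1,1,0,0} = 2
G(14) = mex{1,1,1,0} = 2
G(15) = mex{1,1,1,1} = 0
G(16) = mex{1,1,1,1} = 0
G(17) = mex{1,1,1,1} = 0
G(18) = mex{2,1,1,1} = 0
G(19) = mex{2,2,1,1} = 0
G(20) = mex{2,2,2,1} = 0
G(21) = mex{0,2,2,2} = 1
G(22) = mex{0,0,2,2} = 1
G(23) = mex{0,0,0,2} = 1
G(24) = mex{0,0,0,0} = 1
G(25) = mex{0,0,0,0} = 1
G(26) = mex{0,0,0,0} = 1
G(27) = mex{1,0,0,0} = 2
G(28) = mex{1,1,0,0} = 2
G(29) = mex{1,1,1,0} = 2
G(30) = mex{1,1,1,1} = 0
G(31) = mex{1,1,1,1} = 0
G(n+15) = G(n) holds for n = 0,…,8 (a full window of length max(S) = 9), so the sequence is purely periodic with period 15.

15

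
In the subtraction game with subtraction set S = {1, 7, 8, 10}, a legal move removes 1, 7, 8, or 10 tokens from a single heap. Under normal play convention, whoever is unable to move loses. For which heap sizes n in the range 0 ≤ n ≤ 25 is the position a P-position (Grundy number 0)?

n :  0  1  2  3  4  5  6  7  8  9 10 11 12 13 14 15 16 17 18 19 20 21 22 23 24 25
G :  0  1  0  1  0  1  0  1  2  3  2  3  2  3  2  0  1  0  1  0  1  0  1  2  3  2
P-positions are exactly the n with G(n) = 0.

0, 2, 4, 6, 15, 17, 19, 21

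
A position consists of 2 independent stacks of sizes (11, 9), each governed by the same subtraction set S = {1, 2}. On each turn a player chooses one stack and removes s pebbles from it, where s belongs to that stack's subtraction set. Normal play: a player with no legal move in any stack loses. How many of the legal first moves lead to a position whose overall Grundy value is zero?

2

All stacks use S = {1, 2}:
n :  0  1  2  3  4  5  6  7  8  9 10 11
G :  0  1  2  0  1  2  0  1  2  0  1  2
Stack A: G(11) = 2.
Stack B: G(9) = 0.
Combined Grundy value = 2 ⊕ 0 = 2.
A winning move leaves total XOR = 0, i.e. changes one component's Grundy value g to g ⊕ X where X is the current total.
Stack A: need g' = 2⊕2 = 0. Options: 11−1→G=1, 11−2→G=0. Hits: 1.
Stack B: need g' = 0⊕2 = 2. Options: 9−1→G=2, 9−2→G=1. Hits: 1.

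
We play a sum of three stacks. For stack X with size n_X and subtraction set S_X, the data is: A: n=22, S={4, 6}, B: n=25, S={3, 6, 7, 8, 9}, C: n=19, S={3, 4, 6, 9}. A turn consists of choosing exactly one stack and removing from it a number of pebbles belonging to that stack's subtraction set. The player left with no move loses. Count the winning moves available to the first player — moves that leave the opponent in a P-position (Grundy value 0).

Stack A, S = {4, 6}:
n :  0  1  2  3  4  5  6  7  8  9 10 11 12 13 14 15 16 17 18 19 20 21 22
G :  0  0  0  0  1  1  1  1  2  2  0  0  0  0  1  1  1  1  2  2  0  0  0
G_A(22) = 0.
Stack B, S = {3, 6, 7, 8, 9}:
n :  0  1  2  3  4  5  6  7  8  9 10 11 12 13 14 15 16 17 18 19 20 21 22 23 24 25
G :  0  0  0  1  1  1  2  2  2  3  3  3  0  0  0  1  1  1  2  2  2  3  3  3  0  0
G_B(25) = 0.
Stack C, S = {3, 4, 6, 9}:
n :  0  1  2  3  4  5  6  7  8  9 10 11 12 13 14 15 16 17 18 19
G :  0  0  0  1  1  1  2  2  2  3  3  3  0  0  0  1  1  1  2  2
G_C(19) = 2.
Combined Grundy value = 0 ⊕ 0 ⊕ 2 = 2.
A winning move leaves total XOR = 0, i.e. changes one component's Grundy value g to g ⊕ X where X is the current total.
Stack A: need g' = 0⊕2 = 2. Options: 22−4→G=2, 22−6→G=1. Hits: 1.
Stack B: need g' = 0⊕2 = 2. Options: 25−3→G=3, 25−6→G=2, 25−7→G=2, 25−8→G=1, 25−9→G=1. Hits: 2.
Stack C: need g' = 2⊕2 = 0. Options: 19−3→G=1, 19−4→G=1, 19−6→G=0, 19−9→G=3. Hits: 1.

4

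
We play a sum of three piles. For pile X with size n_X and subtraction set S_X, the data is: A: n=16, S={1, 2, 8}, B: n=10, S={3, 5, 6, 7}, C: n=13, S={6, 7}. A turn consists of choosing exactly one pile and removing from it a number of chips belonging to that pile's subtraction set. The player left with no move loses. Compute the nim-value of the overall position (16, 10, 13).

Pile A, S = {1, 2, 8}:
G(0) = 0
G(1) = mex{0} = 1
G(2) = mex{1,0} = 2
G(3) = mex{2,1} = 0
G(4) = mex{0,2} = 1
G(5) = mex{1,0} = 2
G(6) = mex{2,1} = 0
G(7) = mex{0,2} = 1
G(8) = mex{1,0,0} = 2
G(9) = mex{2,1,1} = 0
G(10) = mex{0,2,2} = 1
G(11) = mex{1,0,0} = 2
G(12) = mex{2,1,1} = 0
G(13) = mex{0,2,2} = 1
G(14) = mex{1,0,0} = 2
G(15) = mex{2,1,1} = 0
G(16) = mex{0,2,2} = 1
G_A(16) = 1.
Pile B, S = {3, 5, 6, 7}:
n :  0  1  2  3  4  5  6  7  8  9 10
G :  0  0  0  1  1  1  2  2  2  3  0
G_B(10) = 0.
Pile C, S = {6, 7}:
n :  0  1  2  3  4  5  6  7  8  9 10 11 12 13
G :  0  0  0  0  0  0  1  1  1  1  1  1  2  0
G_C(13) = 0.
Combined Grundy value = 1 ⊕ 0 ⊕ 0 = 1.

1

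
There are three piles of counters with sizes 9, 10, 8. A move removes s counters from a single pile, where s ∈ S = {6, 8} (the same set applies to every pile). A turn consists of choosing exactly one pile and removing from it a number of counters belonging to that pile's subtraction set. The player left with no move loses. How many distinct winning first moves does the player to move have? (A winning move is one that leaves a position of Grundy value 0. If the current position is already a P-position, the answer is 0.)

6

All piles use S = {6, 8}:
n :  0  1  2  3  4  5  6  7  8  9 10
G :  0  0  0  0  0  0  1  1  1  1  1
Pile A: G(9) = 1.
Pile B: G(10) = 1.
Pile C: G(8) = 1.
Combined Grundy value = 1 ⊕ 1 ⊕ 1 = 1.
A winning move leaves total XOR = 0, i.e. changes one component's Grundy value g to g ⊕ X where X is the current total.
Pile A: need g' = 1⊕1 = 0. Options: 9−6→G=0, 9−8→G=0. Hits: 2.
Pile B: need g' = 1⊕1 = 0. Options: 10−6→G=0, 10−8→G=0. Hits: 2.
Pile C: need g' = 1⊕1 = 0. Options: 8−6→G=0, 8−8→G=0. Hits: 2.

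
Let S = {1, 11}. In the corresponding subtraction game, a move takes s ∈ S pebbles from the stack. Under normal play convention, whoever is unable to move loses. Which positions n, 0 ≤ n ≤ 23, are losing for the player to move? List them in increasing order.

G(0) = 0
G(1) = mex{0} = 1
G(2) = mex{1} = 0
G(3) = mex{0} = 1
G(4) = mex{1} = 0
G(5) = mex{0} = 1
G(6) = mex{1} = 0
G(7) = mex{0} = 1
G(8) = mex{1} = 0
G(9) = mex{0} = 1
G(10) = mex{1} = 0
G(11) = mex{0,0} = 1
G(12) = mex{1,1} = 0
G(13) = mex{0,0} = 1
G(14) = mex{1,1} = 0
G(15) = mex{0,0} = 1
G(16) = mex{1,1} = 0
G(17) = mex{0,0} = 1
G(18) = mex{1,1} = 0
G(19) = mex{0,0} = 1
G(20) = mex{1,1} = 0
G(21) = mex{0,0} = 1
G(22) = mex{1,1} = 0
G(23) = mex{0,0} = 1
P-positions are exactly the n with G(n) = 0.

0, 2, 4, 6, 8, 10, 12, 14, 16, 18, 20, 22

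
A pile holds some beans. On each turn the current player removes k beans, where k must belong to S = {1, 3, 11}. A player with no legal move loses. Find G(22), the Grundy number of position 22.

0

G(0) = 0
G(1) = mex{0} = 1
G(2) = mex{1} = 0
G(3) = mex{0,0} = 1
G(4) = mex{1,1} = 0
G(5) = mex{0,0} = 1
G(6) = mex{1,1} = 0
G(7) = mex{0,0} = 1
G(8) = mex{1,1} = 0
G(9) = mex{0,0} = 1
G(10) = mex{1,1} = 0
G(11) = mex{0,0,0} = 1
G(12) = mex{1,1,1} = 0
G(13) = mex{0,0,0} = 1
G(14) = mex{1,1,1} = 0
G(15) = mex{0,0,0} = 1
G(16) = mex{1,1,1} = 0
G(17) = mex{0,0,0} = 1
G(18) = mex{1,1,1} = 0
G(19) = mex{0,0,0} = 1
G(20) = mex{1,1,1} = 0
G(21) = mex{0,0,0} = 1
G(22) = mex{1,1,1} = 0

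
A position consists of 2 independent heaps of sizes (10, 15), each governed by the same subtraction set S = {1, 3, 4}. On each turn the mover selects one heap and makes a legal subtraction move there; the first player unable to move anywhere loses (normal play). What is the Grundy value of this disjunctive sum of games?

All heaps use S = {1, 3, 4}:
G(0) = 0
G(1) = mex{0} = 1
G(2) = mex{1} = 0
G(3) = mex{0,0} = 1
G(4) = mex{1,1,0} = 2
G(5) = mex{2,0,1} = 3
G(6) = mex{3,1,0} = 2
G(7) = mex{2,2,1} = 0
G(8) = mex{0,3,2} = 1
G(9) = mex{1,2,3} = 0
G(10) = mex{0,0,2} = 1
G(11) = mex{1,1,0} = 2
G(12) = mex{2,0,1} = 3
G(13) = mex{3,1,0} = 2
G(14) = mex{2,2,1} = 0
G(15) = mex{0,3,2} = 1
Heap A: G(10) = 1.
Heap B: G(15) = 1.
Combined Grundy value = 1 ⊕ 1 = 0.

0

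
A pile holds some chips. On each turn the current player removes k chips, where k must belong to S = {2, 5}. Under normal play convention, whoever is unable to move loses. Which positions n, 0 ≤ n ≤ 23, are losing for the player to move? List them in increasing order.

G(0) = 0
G(1) = mex{} = 0
G(2) = mex{0} = 1
G(3) = mex{0} = 1
G(4) = mex{1} = 0
G(5) = mex{1,0} = 2
G(6) = mex{0,0} = 1
G(7) = mex{2,1} = 0
G(8) = mex{1,1} = 0
G(9) = mex{0,0} = 1
G(10) = mex{0,2} = 1
G(11) = mex{1,1} = 0
G(12) = mex{1,0} = 2
G(13) = mex{0,0} = 1
G(14) = mex{2,1} = 0
G(15) = mex{1,1} = 0
G(16) = mex{0,0} = 1
G(17) = mex{0,2} = 1
G(18) = mex{1,1} = 0
G(19) = mex{1,0} = 2
G(20) = mex{0,0} = 1
G(21) = mex{2,1} = 0
G(22) = mex{1,1} = 0
G(23) = mex{0,0} = 1
P-positions are exactly the n with G(n) = 0.

0, 1, 4, 7, 8, 11, 14, 15, 18, 21, 22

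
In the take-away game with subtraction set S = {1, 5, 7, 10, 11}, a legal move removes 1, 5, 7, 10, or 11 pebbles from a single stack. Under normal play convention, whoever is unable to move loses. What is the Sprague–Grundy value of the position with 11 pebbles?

G(0) = 0
G(1) = mex{0} = 1
G(2) = mex{1} = 0
G(3) = mex{0} = 1
G(4) = mex{1} = 0
G(5) = mex{0,0} = 1
G(6) = mex{1,1} = 0
G(7) = mex{0,0,0} = 1
G(8) = mex{1,1,1} = 0
G(9) = mex{0,0,0} = 1
G(10) = mex{1,1,1,0} = 2
G(11) = mex{2,0,0,1,0} = 3

3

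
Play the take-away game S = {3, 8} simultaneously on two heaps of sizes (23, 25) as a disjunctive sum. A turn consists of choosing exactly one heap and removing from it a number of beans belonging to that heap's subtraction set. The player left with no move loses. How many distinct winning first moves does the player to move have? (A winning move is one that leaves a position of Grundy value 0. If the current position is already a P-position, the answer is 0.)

All heaps use S = {3, 8}:
n :  0  1  2  3  4  5  6  7  8  9 10 11 12 13 14 15 16 17 18 19 20 21 22 23 24 25
G :  0  0  0  1  1  1  0  0  2  1  1  0  0  0  1  1  1  0  0  2  1  1  0  0  0  1
Heap A: G(23) = 0.
Heap B: G(25) = 1.
Combined Grundy value = 0 ⊕ 1 = 1.
A winning move leaves total XOR = 0, i.e. changes one component's Grundy value g to g ⊕ X where X is the current total.
Heap A: need g' = 0⊕1 = 1. Options: 23−3→G=1, 23−8→G=1. Hits: 2.
Heap B: need g' = 1⊕1 = 0. Options: 25−3→G=0, 25−8→G=0. Hits: 2.

4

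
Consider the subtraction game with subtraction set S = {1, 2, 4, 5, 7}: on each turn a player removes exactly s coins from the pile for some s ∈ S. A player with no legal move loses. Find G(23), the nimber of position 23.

G(0) = 0
G(1) = mex{0} = 1
G(2) = mex{1,0} = 2
G(3) = mex{2,1} = 0
G(4) = mex{0,2,0} = 1
G(5) = mex{1,0,1,0} = 2
G(6) = mex{2,1,2,1} = 0
G(7) = mex{0,2,0,2,0} = 1
G(8) = mex{1,0,1,0,1} = 2
G(9) = mex{2,1,2,1,2} = 0
G(10) = mex{0,2,0,2,0} = 1
G(11) = mex{1,0,1,0,1} = 2
G(12) = mex{2,1,2,1,2} = 0
G(13) = mex{0,2,0,2,0} = 1
G(14) = mex{1,0,1,0,1} = 2
G(15) = mex{2,1,2,1,2} = 0
G(16) = mex{0,2,0,2,0} = 1
G(17) = mex{1,0,1,0,1} = 2
G(18) = mex{2,1,2,1,2} = 0
G(19) = mex{0,2,0,2,0} = 1
G(20) = mex{1,0,1,0,1} = 2
G(21) = mex{2,1,2,1,2} = 0
G(22) = mex{0,2,0,2,0} = 1
G(23) = mex{1,0,1,0,1} = 2

2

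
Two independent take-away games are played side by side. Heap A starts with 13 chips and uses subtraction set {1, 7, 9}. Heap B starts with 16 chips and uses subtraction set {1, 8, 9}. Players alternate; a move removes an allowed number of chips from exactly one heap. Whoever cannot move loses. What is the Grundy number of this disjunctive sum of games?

Heap A, S = {1, 7, 9}:
n :  0  1  2  3  4  5  6  7  8  9 10 11 12 13
G :  0  1  0  1  0  1  0  1  0  1  0  1  0  1
G_A(13) = 1.
Heap B, S = {1, 8, 9}:
G(0) = 0
G(1) = mex{0} = 1
G(2) = mex{1} = 0
G(3) = mex{0} = 1
G(4) = mex{1} = 0
G(5) = mex{0} = 1
G(6) = mex{1} = 0
G(7) = mex{0} = 1
G(8) = mex{1,0} = 2
G(9) = mex{2,1,0} = 3
G(10) = mex{3,0,1} = 2
G(11) = mex{2,1,0} = 3
G(12) = mex{3,0,1} = 2
G(13) = mex{2,1,0} = 3
G(14) = mex{3,0,1} = 2
G(15) = mex{2,1,0} = 3
G(16) = mex{3,2,1} = 0
G_B(16) = 0.
Combined Grundy value = 1 ⊕ 0 = 1.

1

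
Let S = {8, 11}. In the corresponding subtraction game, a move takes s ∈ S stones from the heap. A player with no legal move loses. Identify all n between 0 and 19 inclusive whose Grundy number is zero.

n :  0  1  2  3  4  5  6  7  8  9 10 11 12 13 14 15 16 17 18 19
G :  0  0  0  0  0  0  0  0  1  1  1  1  1  1  1  1  2  2  2  0
P-positions are exactly the n with G(n) = 0.

0, 1, 2, 3, 4, 5, 6, 7, 19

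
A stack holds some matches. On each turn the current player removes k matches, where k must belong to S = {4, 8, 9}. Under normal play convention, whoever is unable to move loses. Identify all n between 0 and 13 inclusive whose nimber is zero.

0, 1, 2, 3, 13

G(0) = 0
G(1) = mex{} = 0
G(2) = mex{} = 0
G(3) = mex{} = 0
G(4) = mex{0} = 1
G(5) = mex{0} = 1
G(6) = mex{0} = 1
G(7) = mex{0} = 1
G(8) = mex{1,0} = 2
G(9) = mex{1,0,0} = 2
G(10) = mex{1,0,0} = 2
G(11) = mex{1,0,0} = 2
G(12) = mex{2,1,0} = 3
G(13) = mex{2,1,1} = 0
P-positions are exactly the n with G(n) = 0.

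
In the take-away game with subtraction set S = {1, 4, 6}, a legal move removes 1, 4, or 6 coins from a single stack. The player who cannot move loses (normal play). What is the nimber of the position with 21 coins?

G(0) = 0
G(1) = mex{0} = 1
G(2) = mex{1} = 0
G(3) = mex{0} = 1
G(4) = mex{1,0} = 2
G(5) = mex{2,1} = 0
G(6) = mex{0,0,0} = 1
G(7) = mex{1,1,1} = 0
G(8) = mex{0,2,0} = 1
G(9) = mex{1,0,1} = 2
G(10) = mex{2,1,2} = 0
G(11) = mex{0,0,0} = 1
G(12) = mex{1,1,1} = 0
G(13) = mex{0,2,0} = 1
G(14) = mex{1,0,1} = 2
G(15) = mex{2,1,2} = 0
G(16) = mex{0,0,0} = 1
G(17) = mex{1,1,1} = 0
G(18) = mex{0,2,0} = 1
G(19) = mex{1,0,1} = 2
G(20) = mex{2,1,2} = 0
G(21) = mex{0,0,0} = 1

1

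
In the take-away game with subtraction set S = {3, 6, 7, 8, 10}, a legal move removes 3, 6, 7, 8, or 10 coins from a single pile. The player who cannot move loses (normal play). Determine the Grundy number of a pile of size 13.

0

G(0) = 0
G(1) = mex{} = 0
G(2) = mex{} = 0
G(3) = mex{0} = 1
G(4) = mex{0} = 1
G(5) = mex{0} = 1
G(6) = mex{1,0} = 2
G(7) = mex{1,0,0} = 2
G(8) = mex{1,0,0,0} = 2
G(9) = mex{2,1,0,0} = 3
G(10) = mex{2,1,1,0,0} = 3
G(11) = mex{2,1,1,1,0} = 3
G(12) = mex{3,2,1,1,0} = 4
G(13) = mex{3,2,2,1,1} = 0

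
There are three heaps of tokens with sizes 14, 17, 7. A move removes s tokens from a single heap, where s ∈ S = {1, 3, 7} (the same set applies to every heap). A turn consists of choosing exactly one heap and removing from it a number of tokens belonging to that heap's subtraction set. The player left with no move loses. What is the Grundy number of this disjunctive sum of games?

0

All heaps use S = {1, 3, 7}:
n :  0  1  2  3  4  5  6  7  8  9 10 11 12 13 14 15 16 17
G :  0  1  0  1  0  1  0  1  0  1  0  1  0  1  0  1  0  1
Heap A: G(14) = 0.
Heap B: G(17) = 1.
Heap C: G(7) = 1.
Combined Grundy value = 0 ⊕ 1 ⊕ 1 = 0.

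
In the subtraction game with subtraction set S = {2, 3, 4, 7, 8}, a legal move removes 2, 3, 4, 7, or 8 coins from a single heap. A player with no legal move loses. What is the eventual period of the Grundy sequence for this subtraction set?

G(0) = 0
G(1) = mex{} = 0
G(2) = mex{0} = 1
G(3) = mex{0,0} = 1
G(4) = mex{1,0,0} = 2
G(5) = mex{1,1,0} = 2
G(6) = mex{2,1,1} = 0
G(7) = mex{2,2,1,0} = 3
G(8) = mex{0,2,2,0,0} = 1
G(9) = mex{3,0,2,1,0} = 4
G(10) = mex{1,3,0,1,1} = 2
G(11) = mex{4,1,3,2,1} = 0
G(12) = mex{2,4,1,2,2} = 0
G(13) = mex{0,2,4,0,2} = 1
G(14) = mex{0,0,2,3,0} = 1
G(15) = mex{1,0,0,1,3} = 2
G(16) = mex{1,1,0,4,1} = 2
G(17) = mex{2,1,1,2,4} = 0
G(18) = mex{2,2,1,0,2} = 3
G(19) = mex{0,2,2,0,0} = 1
G(20) = mex{3,0,2,1,0} = 4
G(21) = mex{1,3,0,1,1} = 2
G(22) = mex{4,1,3,2,1} = 0
G(23) = mex{2,4,1,2,2} = 0
G(n+11) = G(n) holds for n = 0,…,7 (a full window of length max(S) = 8), so the sequence is purely periodic with period 11.

11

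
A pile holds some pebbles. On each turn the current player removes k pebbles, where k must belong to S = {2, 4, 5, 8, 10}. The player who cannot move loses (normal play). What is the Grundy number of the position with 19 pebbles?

3

n :  0  1  2  3  4  5  6  7  8  9 10 11 12 13 14 15 16 17 18 19
G :  0  0  1  1  2  2  3  0  4  1  5  2  3  0  0  1  1  2  2  3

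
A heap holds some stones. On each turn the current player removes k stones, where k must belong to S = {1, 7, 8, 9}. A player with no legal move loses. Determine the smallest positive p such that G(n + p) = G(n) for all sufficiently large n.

16

G(0) = 0
G(1) = mex{0} = 1
G(2) = mex{1} = 0
G(3) = mex{0} = 1
G(4) = mex{1} = 0
G(5) = mex{0} = 1
G(6) = mex{1} = 0
G(7) = mex{0,0} = 1
G(8) = mex{1,1,0} = 2
G(9) = mex{2,0,1,0} = 3
G(10) = mex{3,1,0,1} = 2
G(11) = mex{2,0,1,0} = 3
G(12) = mex{3,1,0,1} = 2
G(13) = mex{2,0,1,0} = 3
G(14) = mex{3,1,0,1} = 2
G(15) = mex{2,2,1,0} = 3
G(16) = mex{3,3,2,1} = 0
G(17) = mex{0,2,3,2} = 1
G(18) = mex{1,3,2,3} = 0
G(19) = mex{0,2,3,2} = 1
G(20) = mex{1,3,2,3} = 0
G(21) = mex{0,2,3,2} = 1
G(22) = mex{1,3,2,3} = 0
G(23) = mex{0,0,3,2} = 1
G(24) = mex{1,1,0,3} = 2
G(25) = mex{2,0,1,0} = 3
G(26) = mex{3,1,0,1} = 2
G(27) = mex{2,0,1,0} = 3
G(28) = mex{3,1,0,1} = 2
G(29) = mex{2,0,1,0} = 3
G(30) = mex{3,1,0,1} = 2
G(31) = mex{2,2,1,0} = 3
G(32) = mex{3,3,2,1} = 0
G(33) = mex{0,2,3,2} = 1
G(n+16) = G(n) holds for n = 0,…,8 (a full window of length max(S) = 9), so the sequence is purely periodic with period 16.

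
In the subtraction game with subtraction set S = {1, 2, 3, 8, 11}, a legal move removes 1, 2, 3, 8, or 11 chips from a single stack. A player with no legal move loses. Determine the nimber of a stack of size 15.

n :  0  1  2  3  4  5  6  7  8  9 10 11 12 13 14 15
G :  0  1  2  3  0  1  2  3  4  0  1  2  3  0  1  2

2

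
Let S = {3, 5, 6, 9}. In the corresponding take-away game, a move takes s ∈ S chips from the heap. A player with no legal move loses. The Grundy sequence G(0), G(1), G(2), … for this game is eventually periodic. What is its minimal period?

12

n :  0  1  2  3  4  5  6  7  8  9 10 11 12 13 14 15 16 17 18 19 20 21 22 23 24 25
G :  0  0  0  1  1  1  2  2  2  3  3  3  0  0  0  1  1  1  2  2  2  3  3  3  0  0
G(n+12) = G(n) holds for n = 0,…,8 (a full window of length max(S) = 9), so the sequence is purely periodic with period 12.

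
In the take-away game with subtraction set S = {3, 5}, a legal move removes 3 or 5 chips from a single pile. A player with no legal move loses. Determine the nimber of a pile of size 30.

n :  0  1  2  3  4  5  6  7  8  9 10 11 12 13 14 15 16 17 18 19 20 21 22 23 24 25 26 27 28 29 30
G :  0  0  0  1  1  1  2  2  0  0  0  1  1  1  2  2  0  0  0  1  1  1  2  2  0  0  0  1  1  1  2

2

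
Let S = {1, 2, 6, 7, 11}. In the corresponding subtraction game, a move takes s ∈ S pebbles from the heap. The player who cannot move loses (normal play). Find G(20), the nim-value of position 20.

G(0) = 0
G(1) = mex{0} = 1
G(2) = mex{1,0} = 2
G(3) = mex{2,1} = 0
G(4) = mex{0,2} = 1
G(5) = mex{1,0} = 2
G(6) = mex{2,1,0} = 3
G(7) = mex{3,2,1,0} = 4
G(8) = mex{4,3,2,1} = 0
G(9) = mex{0,4,0,2} = 1
G(10) = mex{1,0,1,0} = 2
G(11) = mex{2,1,2,1,0} = 3
G(12) = mex{3,2,3,2,1} = 0
G(13) = mex{0,3,4,3,2} = 1
G(14) = mex{1,0,0,4,0} = 2
G(15) = mex{2,1,1,0,1} = 3
G(16) = mex{3,2,2,1,2} = 0
G(17) = mex{0,3,3,2,3} = 1
G(18) = mex{1,0,0,3,4} = 2
G(19) = mex{2,1,1,0,0} = 3
G(20) = mex{3,2,2,1,1} = 0

0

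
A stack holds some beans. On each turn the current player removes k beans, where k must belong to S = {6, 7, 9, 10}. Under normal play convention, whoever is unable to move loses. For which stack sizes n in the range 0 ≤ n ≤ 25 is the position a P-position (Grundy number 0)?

0, 1, 2, 3, 4, 5, 16, 17, 18, 19, 20, 21

G(0) = 0
G(1) = mex{} = 0
G(2) = mex{} = 0
G(3) = mex{} = 0
G(4) = mex{} = 0
G(5) = mex{} = 0
G(6) = mex{0} = 1
G(7) = mex{0,0} = 1
G(8) = mex{0,0} = 1
G(9) = mex{0,0,0} = 1
G(10) = mex{0,0,0,0} = 1
G(11) = mex{0,0,0,0} = 1
G(12) = mex{1,0,0,0} = 2
G(13) = mex{1,1,0,0} = 2
G(14) = mex{1,1,0,0} = 2
G(15) = mex{1,1,1,0} = 2
G(16) = mex{1,1,1,1} = 0
G(17) = mex{1,1,1,1} = 0
G(18) = mex{2,1,1,1} = 0
G(19) = mex{2,2,1,1} = 0
G(20) = mex{2,2,1,1} = 0
G(21) = mex{2,2,2,1} = 0
G(22) = mex{0,2,2,2} = 1
G(23) = mex{0,0,2,2} = 1
G(24) = mex{0,0,2,2} = 1
G(25) = mex{0,0,0,2} = 1
P-positions are exactly the n with G(n) = 0.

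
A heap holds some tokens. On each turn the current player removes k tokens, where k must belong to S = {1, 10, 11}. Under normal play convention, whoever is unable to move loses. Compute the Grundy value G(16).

G(0) = 0
G(1) = mex{0} = 1
G(2) = mex{1} = 0
G(3) = mex{0} = 1
G(4) = mex{1} = 0
G(5) = mex{0} = 1
G(6) = mex{1} = 0
G(7) = mex{0} = 1
G(8) = mex{1} = 0
G(9) = mex{0} = 1
G(10) = mex{1,0} = 2
G(11) = mex{2,1,0} = 3
G(12) = mex{3,0,1} = 2
G(13) = mex{2,1,0} = 3
G(14) = mex{3,0,1} = 2
G(15) = mex{2,1,0} = 3
G(16) = mex{3,0,1} = 2

2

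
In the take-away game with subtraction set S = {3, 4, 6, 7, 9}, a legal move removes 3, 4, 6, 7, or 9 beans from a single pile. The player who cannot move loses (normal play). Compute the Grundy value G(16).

1

n :  0  1  2  3  4  5  6  7  8  9 10 11 12 13 14 15 16
G :  0  0  0  1  1  1  2  2  2  3  3  3  0  0  0  1  1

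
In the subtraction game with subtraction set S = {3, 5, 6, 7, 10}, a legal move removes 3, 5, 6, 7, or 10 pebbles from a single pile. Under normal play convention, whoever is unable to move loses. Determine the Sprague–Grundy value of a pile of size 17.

n :  0  1  2  3  4  5  6  7  8  9 10 11 12 13 14 15 16 17
G :  0  0  0  1  1  1  2  2  2  3  3  3  4  0  0  0  1  1

1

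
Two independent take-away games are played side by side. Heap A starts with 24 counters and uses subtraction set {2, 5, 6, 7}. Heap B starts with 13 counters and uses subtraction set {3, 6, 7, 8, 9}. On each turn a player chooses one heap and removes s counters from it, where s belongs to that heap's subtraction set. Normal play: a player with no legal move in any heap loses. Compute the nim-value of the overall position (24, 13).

0

Heap A, S = {2, 5, 6, 7}:
G(0) = 0
G(1) = mex{} = 0
G(2) = mex{0} = 1
G(3) = mex{0} = 1
G(4) = mex{1} = 0
G(5) = mex{1,0} = 2
G(6) = mex{0,0,0} = 1
G(7) = mex{2,1,0,0} = 3
G(8) = mex{1,1,1,0} = 2
G(9) = mex{3,0,1,1} = 2
G(10) = mex{2,2,0,1} = 3
G(11) = mex{2,1,2,0} = 3
G(12) = mex{3,3,1,2} = 0
G(13) = mex{3,2,3,1} = 0
G(14) = mex{0,2,2,3} = 1
G(15) = mex{0,3,2,2} = 1
G(16) = mex{1,3,3,2} = 0
G(17) = mex{1,0,3,3} = 2
G(18) = mex{0,0,0,3} = 1
G(19) = mex{2,1,0,0} = 3
G(20) = mex{1,1,1,0} = 2
G(21) = mex{3,0,1,1} = 2
G(22) = mex{2,2,0,1} = 3
G(23) = mex{2,1,2,0} = 3
G(24) = mex{3,3,1,2} = 0
G_A(24) = 0.
Heap B, S = {3, 6, 7, 8, 9}:
n :  0  1  2  3  4  5  6  7  8  9 10 11 12 13
G :  0  0  0  1  1  1  2  2  2  3  3  3  0  0
G_B(13) = 0.
Combined Grundy value = 0 ⊕ 0 = 0.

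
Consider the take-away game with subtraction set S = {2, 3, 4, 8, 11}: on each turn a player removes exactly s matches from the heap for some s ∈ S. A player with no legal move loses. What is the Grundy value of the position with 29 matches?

2

n :  0  1  2  3  4  5  6  7  8  9 10 11 12 13 14 15 16 17 18 19 20 21 22 23 24 25 26 27 28 29
G :  0  0  1  1  2  2  0  0  1  1  2  2  3  0  4  1  5  2  3  0  0  1  1  2  2  0  0  1  1  2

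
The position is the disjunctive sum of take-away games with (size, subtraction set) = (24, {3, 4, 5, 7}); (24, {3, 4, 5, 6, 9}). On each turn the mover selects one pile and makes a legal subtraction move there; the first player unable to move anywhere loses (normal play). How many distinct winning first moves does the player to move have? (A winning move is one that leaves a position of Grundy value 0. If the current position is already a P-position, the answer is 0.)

Pile A, S = {3, 4, 5, 7}:
G(0) = 0
G(1) = mex{} = 0
G(2) = mex{} = 0
G(3) = mex{0} = 1
G(4) = mex{0,0} = 1
G(5) = mex{0,0,0} = 1
G(6) = mex{1,0,0} = 2
G(7) = mex{1,1,0,0} = 2
G(8) = mex{1,1,1,0} = 2
G(9) = mex{2,1,1,0} = 3
G(10) = mex{2,2,1,1} = 0
G(11) = mex{2,2,2,1} = 0
G(12) = mex{3,2,2,1} = 0
G(13) = mex{0,3,2,2} = 1
G(14) = mex{0,0,3,2} = 1
G(15) = mex{0,0,0,2} = 1
G(16) = mex{1,0,0,3} = 2
G(17) = mex{1,1,0,0} = 2
G(18) = mex{1,1,1,0} = 2
G(19) = mex{2,1,1,0} = 3
G(20) = mex{2,2,1,1} = 0
G(21) = mex{2,2,2,1} = 0
G(22) = mex{3,2,2,1} = 0
G(23) = mex{0,3,2,2} = 1
G(24) = mex{0,0,3,2} = 1
G_A(24) = 1.
Pile B, S = {3, 4, 5, 6, 9}:
G(0) = 0
G(1) = mex{} = 0
G(2) = mex{} = 0
G(3) = mex{0} = 1
G(4) = mex{0,0} = 1
G(5) = mex{0,0,0} = 1
G(6) = mex{1,0,0,0} = 2
G(7) = mex{1,1,0,0} = 2
G(8) = mex{1,1,1,0} = 2
G(9) = mex{2,1,1,1,0} = 3
G(10) = mex{2,2,1,1,0} = 3
G(11) = mex{2,2,2,1,0} = 3
G(12) = mex{3,2,2,2,1} = 0
G(13) = mex{3,3,2,2,1} = 0
G(14) = mex{3,3,3,2,1} = 0
G(15) = mex{0,3,3,3,2} = 1
G(16) = mex{0,0,3,3,2} = 1
G(17) = mex{0,0,0,3,2} = 1
G(18) = mex{1,0,0,0,3} = 2
G(19) = mex{1,1,0,0,3} = 2
G(20) = mex{1,1,1,0,3} = 2
G(21) = mex{2,1,1,1,0} = 3
G(22) = mex{2,2,1,1,0} = 3
G(23) = mex{2,2,2,1,0} = 3
G(24) = mex{3,2,2,2,1} = 0
G_B(24) = 0.
Combined Grundy value = 1 ⊕ 0 = 1.
A winning move leaves total XOR = 0, i.e. changes one component's Grundy value g to g ⊕ X where X is the current total.
Pile A: need g' = 1⊕1 = 0. Options: 24−3→G=0, 24−4→G=0, 24−5→G=3, 24−7→G=2. Hits: 2.
Pile B: need g' = 0⊕1 = 1. Options: 24−3→G=3, 24−4→G=2, 24−5→G=2, 24−6→G=2, 24−9→G=1. Hits: 1.

3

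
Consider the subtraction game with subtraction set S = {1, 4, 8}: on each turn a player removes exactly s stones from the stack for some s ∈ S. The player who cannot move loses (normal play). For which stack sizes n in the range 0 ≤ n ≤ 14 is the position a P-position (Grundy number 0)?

n :  0  1  2  3  4  5  6  7  8  9 10 11 12 13 14
G :  0  1  0  1  2  0  1  0  1  2  3  2  0  1  0
P-positions are exactly the n with G(n) = 0.

0, 2, 5, 7, 12, 14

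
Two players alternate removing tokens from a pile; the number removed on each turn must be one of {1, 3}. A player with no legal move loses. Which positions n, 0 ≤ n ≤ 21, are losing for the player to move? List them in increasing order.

G(0) = 0
G(1) = mex{0} = 1
G(2) = mex{1} = 0
G(3) = mex{0,0} = 1
G(4) = mex{1,1} = 0
G(5) = mex{0,0} = 1
G(6) = mex{1,1} = 0
G(7) = mex{0,0} = 1
G(8) = mex{1,1} = 0
G(9) = mex{0,0} = 1
G(10) = mex{1,1} = 0
G(11) = mex{0,0} = 1
G(12) = mex{1,1} = 0
G(13) = mex{0,0} = 1
G(14) = mex{1,1} = 0
G(15) = mex{0,0} = 1
G(16) = mex{1,1} = 0
G(17) = mex{0,0} = 1
G(18) = mex{1,1} = 0
G(19) = mex{0,0} = 1
G(20) = mex{1,1} = 0
G(21) = mex{0,0} = 1
P-positions are exactly the n with G(n) = 0.

0, 2, 4, 6, 8, 10, 12, 14, 16, 18, 20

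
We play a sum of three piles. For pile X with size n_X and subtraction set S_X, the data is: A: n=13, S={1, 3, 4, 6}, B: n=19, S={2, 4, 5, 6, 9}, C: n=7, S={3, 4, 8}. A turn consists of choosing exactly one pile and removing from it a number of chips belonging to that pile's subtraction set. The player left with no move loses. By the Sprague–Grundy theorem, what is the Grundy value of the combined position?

Pile A, S = {1, 3, 4, 6}:
n :  0  1  2  3  4  5  6  7  8  9 10 11 12 13
G :  0  1  0  1  2  3  2  0  1  0  1  2  3  2
G_A(13) = 2.
Pile B, S = {2, 4, 5, 6, 9}:
n :  0  1  2  3  4  5  6  7  8  9 10 11 12 13 14 15 16 17 18 19
G :  0  0  1  1  2  2  3  3  0  4  1  0  2  1  3  2  4  3  0  0
G_B(19) = 0.
Pile C, S = {3, 4, 8}:
G(0) = 0
G(1) = mex{} = 0
G(2) = mex{} = 0
G(3) = mex{0} = 1
G(4) = mex{0,0} = 1
G(5) = mex{0,0} = 1
G(6) = mex{1,0} = 2
G(7) = mex{1,1} = 0
G_C(7) = 0.
Combined Grundy value = 2 ⊕ 0 ⊕ 0 = 2.

2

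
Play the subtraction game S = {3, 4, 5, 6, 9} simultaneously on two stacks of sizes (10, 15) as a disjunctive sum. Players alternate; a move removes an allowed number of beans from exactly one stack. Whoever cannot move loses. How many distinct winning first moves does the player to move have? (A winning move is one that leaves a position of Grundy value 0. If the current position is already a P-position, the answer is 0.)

5

All stacks use S = {3, 4, 5, 6, 9}:
n :  0  1  2  3  4  5  6  7  8  9 10 11 12 13 14 15
G :  0  0  0  1  1  1  2  2  2  3  3  3  0  0  0  1
Stack A: G(10) = 3.
Stack B: G(15) = 1.
Combined Grundy value = 3 ⊕ 1 = 2.
A winning move leaves total XOR = 0, i.e. changes one component's Grundy value g to g ⊕ X where X is the current total.
Stack A: need g' = 3⊕2 = 1. Options: 10−3→G=2, 10−4→G=2, 10−5→G=1, 10−6→G=1, 10−9→G=0. Hits: 2.
Stack B: need g' = 1⊕2 = 3. Options: 15−3→G=0, 15−4→G=3, 15−5→G=3, 15−6→G=3, 15−9→G=2. Hits: 3.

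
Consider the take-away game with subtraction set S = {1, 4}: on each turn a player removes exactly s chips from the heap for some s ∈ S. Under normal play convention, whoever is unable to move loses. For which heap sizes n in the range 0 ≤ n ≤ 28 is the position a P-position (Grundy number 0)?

G(0) = 0
G(1) = mex{0} = 1
G(2) = mex{1} = 0
G(3) = mex{0} = 1
G(4) = mex{1,0} = 2
G(5) = mex{2,1} = 0
G(6) = mex{0,0} = 1
G(7) = mex{1,1} = 0
G(8) = mex{0,2} = 1
G(9) = mex{1,0} = 2
G(10) = mex{2,1} = 0
G(11) = mex{0,0} = 1
G(12) = mex{1,1} = 0
G(13) = mex{0,2} = 1
G(14) = mex{1,0} = 2
G(15) = mex{2,1} = 0
G(16) = mex{0,0} = 1
G(17) = mex{1,1} = 0
G(18) = mex{0,2} = 1
G(19) = mex{1,0} = 2
G(20) = mex{2,1} = 0
G(21) = mex{0,0} = 1
G(22) = mex{1,1} = 0
G(23) = mex{0,2} = 1
G(24) = mex{1,0} = 2
G(25) = mex{2,1} = 0
G(26) = mex{0,0} = 1
G(27) = mex{1,1} = 0
G(28) = mex{0,2} = 1
P-positions are exactly the n with G(n) = 0.

0, 2, 5, 7, 10, 12, 15, 17, 20, 22, 25, 27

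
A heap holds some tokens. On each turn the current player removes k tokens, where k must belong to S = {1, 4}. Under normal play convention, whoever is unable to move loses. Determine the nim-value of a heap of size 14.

2

G(0) = 0
G(1) = mex{0} = 1
G(2) = mex{1} = 0
G(3) = mex{0} = 1
G(4) = mex{1,0} = 2
G(5) = mex{2,1} = 0
G(6) = mex{0,0} = 1
G(7) = mex{1,1} = 0
G(8) = mex{0,2} = 1
G(9) = mex{1,0} = 2
G(10) = mex{2,1} = 0
G(11) = mex{0,0} = 1
G(12) = mex{1,1} = 0
G(13) = mex{0,2} = 1
G(14) = mex{1,0} = 2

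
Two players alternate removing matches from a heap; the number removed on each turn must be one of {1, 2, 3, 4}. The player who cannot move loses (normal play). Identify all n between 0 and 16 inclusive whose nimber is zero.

0, 5, 10, 15

n :  0  1  2  3  4  5  6  7  8  9 10 11 12 13 14 15 16
G :  0  1  2  3  4  0  1  2  3  4  0  1  2  3  4  0  1
P-positions are exactly the n with G(n) = 0.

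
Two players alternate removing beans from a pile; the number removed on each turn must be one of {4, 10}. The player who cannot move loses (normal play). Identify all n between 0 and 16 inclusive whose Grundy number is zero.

G(0) = 0
G(1) = mex{} = 0
G(2) = mex{} = 0
G(3) = mex{} = 0
G(4) = mex{0} = 1
G(5) = mex{0} = 1
G(6) = mex{0} = 1
G(7) = mex{0} = 1
G(8) = mex{1} = 0
G(9) = mex{1} = 0
G(10) = mex{1,0} = 2
G(11) = mex{1,0} = 2
G(12) = mex{0,0} = 1
G(13) = mex{0,0} = 1
G(14) = mex{2,1} = 0
G(15) = mex{2,1} = 0
G(16) = mex{1,1} = 0
P-positions are exactly the n with G(n) = 0.

0, 1, 2, 3, 8, 9, 14, 15, 16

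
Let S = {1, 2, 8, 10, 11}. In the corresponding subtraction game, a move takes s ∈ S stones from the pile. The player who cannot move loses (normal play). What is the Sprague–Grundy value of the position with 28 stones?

1

n :  0  1  2  3  4  5  6  7  8  9 10 11 12 13 14 15 16 17 18 19 20 21 22 23 24 25 26 27 28
G :  0  1  2  0  1  2  0  1  2  0  1  2  0  1  2  0  1  2  0  1  2  0  1  2  0  1  2  0  1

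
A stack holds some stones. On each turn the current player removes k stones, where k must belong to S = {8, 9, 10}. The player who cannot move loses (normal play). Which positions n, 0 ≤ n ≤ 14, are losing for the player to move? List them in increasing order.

n :  0  1  2  3  4  5  6  7  8  9 10 11 12 13 14
G :  0  0  0  0  0  0  0  0  1  1  1  1  1  1  1
P-positions are exactly the n with G(n) = 0.

0, 1, 2, 3, 4, 5, 6, 7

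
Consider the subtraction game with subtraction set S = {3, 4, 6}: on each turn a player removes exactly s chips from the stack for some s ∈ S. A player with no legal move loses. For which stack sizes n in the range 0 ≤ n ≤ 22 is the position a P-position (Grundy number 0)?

n :  0  1  2  3  4  5  6  7  8  9 10 11 12 13 14 15 16 17 18 19 20 21 22
G :  0  0  0  1  1  1  2  2  2  0  0  0  1  1  1  2  2  2  0  0  0  1  1
P-positions are exactly the n with G(n) = 0.

0, 1, 2, 9, 10, 11, 18, 19, 20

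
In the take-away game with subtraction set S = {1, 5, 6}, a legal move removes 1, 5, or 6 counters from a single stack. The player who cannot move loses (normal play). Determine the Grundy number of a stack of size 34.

n :  0  1  2  3  4  5  6  7  8  9 10 11 12 13 14 15 16 17 18 19 20 21 22 23 24 25 26 27 28 29 30 31 32 33 34
G :  0  1  0  1  0  1  2  3  2  3  2  0  1  0  1  0  1  2  3  2  3  2  0  1  0  1  0  1  2  3  2  3  2  0  1

1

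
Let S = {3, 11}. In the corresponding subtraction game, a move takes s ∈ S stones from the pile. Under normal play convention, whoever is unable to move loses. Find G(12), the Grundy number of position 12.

n :  0  1  2  3  4  5  6  7  8  9 10 11 12
G :  0  0  0  1  1  1  0  0  0  1  1  1  2

2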